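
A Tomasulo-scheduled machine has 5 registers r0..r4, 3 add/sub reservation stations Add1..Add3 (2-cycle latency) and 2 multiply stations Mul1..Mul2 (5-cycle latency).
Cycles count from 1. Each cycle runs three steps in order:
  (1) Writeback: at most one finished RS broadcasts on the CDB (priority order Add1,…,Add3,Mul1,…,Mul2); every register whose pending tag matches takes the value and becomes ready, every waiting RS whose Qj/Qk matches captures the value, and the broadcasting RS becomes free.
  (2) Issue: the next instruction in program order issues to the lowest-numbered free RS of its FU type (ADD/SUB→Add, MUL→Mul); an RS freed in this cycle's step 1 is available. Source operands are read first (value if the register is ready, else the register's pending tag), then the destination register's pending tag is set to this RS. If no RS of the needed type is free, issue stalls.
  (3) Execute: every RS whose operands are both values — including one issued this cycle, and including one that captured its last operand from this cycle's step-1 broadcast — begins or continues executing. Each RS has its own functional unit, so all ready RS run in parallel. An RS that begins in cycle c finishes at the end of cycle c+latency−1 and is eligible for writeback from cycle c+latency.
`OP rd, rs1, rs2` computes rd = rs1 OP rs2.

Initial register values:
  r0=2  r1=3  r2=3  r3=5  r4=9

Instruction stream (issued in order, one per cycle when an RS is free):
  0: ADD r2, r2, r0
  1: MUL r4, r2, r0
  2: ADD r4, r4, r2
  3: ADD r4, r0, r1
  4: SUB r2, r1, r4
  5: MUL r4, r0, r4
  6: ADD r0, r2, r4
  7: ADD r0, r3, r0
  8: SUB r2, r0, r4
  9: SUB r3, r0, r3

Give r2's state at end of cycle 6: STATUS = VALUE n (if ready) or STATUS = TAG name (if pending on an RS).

STATUS = TAG Add3

cycle 1: issue ADD r2<-Add1 // r0:2,r1:3,r2:Add1,r3:5,r4:9
cycle 2: issue MUL r4<-Mul1 // r0:2,r1:3,r2:Add1,r3:5,r4:Mul1
cycle 3: CDB Add1=5; issue ADD r4<-Add1 // r0:2,r1:3,r2:5,r3:5,r4:Add1
cycle 4: issue ADD r4<-Add2 // r0:2,r1:3,r2:5,r3:5,r4:Add2
cycle 5: issue SUB r2<-Add3 // r0:2,r1:3,r2:Add3,r3:5,r4:Add2
cycle 6: CDB Add2=5; issue MUL r4<-Mul2 // r0:2,r1:3,r2:Add3,r3:5,r4:Mul2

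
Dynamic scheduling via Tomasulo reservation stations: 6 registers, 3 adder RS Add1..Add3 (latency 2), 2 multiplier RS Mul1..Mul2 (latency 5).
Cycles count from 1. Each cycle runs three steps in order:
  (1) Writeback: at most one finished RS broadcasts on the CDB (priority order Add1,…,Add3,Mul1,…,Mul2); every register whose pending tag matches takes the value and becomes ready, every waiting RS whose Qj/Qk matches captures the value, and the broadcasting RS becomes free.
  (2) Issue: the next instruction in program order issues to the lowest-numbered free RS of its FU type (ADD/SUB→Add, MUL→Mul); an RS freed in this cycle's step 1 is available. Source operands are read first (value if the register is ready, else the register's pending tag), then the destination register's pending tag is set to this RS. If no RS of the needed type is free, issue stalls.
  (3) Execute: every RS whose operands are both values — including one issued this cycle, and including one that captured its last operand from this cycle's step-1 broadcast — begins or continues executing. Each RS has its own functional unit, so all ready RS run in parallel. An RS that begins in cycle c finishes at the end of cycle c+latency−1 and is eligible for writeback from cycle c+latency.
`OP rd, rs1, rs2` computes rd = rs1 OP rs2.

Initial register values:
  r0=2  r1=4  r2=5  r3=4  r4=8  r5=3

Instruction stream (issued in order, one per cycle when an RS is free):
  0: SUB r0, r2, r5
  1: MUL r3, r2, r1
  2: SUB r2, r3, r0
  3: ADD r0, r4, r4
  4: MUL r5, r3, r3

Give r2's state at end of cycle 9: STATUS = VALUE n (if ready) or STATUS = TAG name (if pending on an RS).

STATUS = VALUE 18

cycle 1: issue SUB r0<-Add1 // r0:Add1,r1:4,r2:5,r3:4,r4:8,r5:3
cycle 2: issue MUL r3<-Mul1 // r0:Add1,r1:4,r2:5,r3:Mul1,r4:8,r5:3
cycle 3: CDB Add1=2; issue SUB r2<-Add1 // r0:2,r1:4,r2:Add1,r3:Mul1,r4:8,r5:3
cycle 4: issue ADD r0<-Add2 // r0:Add2,r1:4,r2:Add1,r3:Mul1,r4:8,r5:3
cycle 5: issue MUL r5<-Mul2 // r0:Add2,r1:4,r2:Add1,r3:Mul1,r4:8,r5:Mul2
cycle 6: CDB Add2=16 // r0:16,r1:4,r2:Add1,r3:Mul1,r4:8,r5:Mul2
cycle 7: CDB Mul1=20 // r0:16,r1:4,r2:Add1,r3:20,r4:8,r5:Mul2
cycle 8: - // r0:16,r1:4,r2:Add1,r3:20,r4:8,r5:Mul2
cycle 9: CDB Add1=18 // r0:16,r1:4,r2:18,r3:20,r4:8,r5:Mul2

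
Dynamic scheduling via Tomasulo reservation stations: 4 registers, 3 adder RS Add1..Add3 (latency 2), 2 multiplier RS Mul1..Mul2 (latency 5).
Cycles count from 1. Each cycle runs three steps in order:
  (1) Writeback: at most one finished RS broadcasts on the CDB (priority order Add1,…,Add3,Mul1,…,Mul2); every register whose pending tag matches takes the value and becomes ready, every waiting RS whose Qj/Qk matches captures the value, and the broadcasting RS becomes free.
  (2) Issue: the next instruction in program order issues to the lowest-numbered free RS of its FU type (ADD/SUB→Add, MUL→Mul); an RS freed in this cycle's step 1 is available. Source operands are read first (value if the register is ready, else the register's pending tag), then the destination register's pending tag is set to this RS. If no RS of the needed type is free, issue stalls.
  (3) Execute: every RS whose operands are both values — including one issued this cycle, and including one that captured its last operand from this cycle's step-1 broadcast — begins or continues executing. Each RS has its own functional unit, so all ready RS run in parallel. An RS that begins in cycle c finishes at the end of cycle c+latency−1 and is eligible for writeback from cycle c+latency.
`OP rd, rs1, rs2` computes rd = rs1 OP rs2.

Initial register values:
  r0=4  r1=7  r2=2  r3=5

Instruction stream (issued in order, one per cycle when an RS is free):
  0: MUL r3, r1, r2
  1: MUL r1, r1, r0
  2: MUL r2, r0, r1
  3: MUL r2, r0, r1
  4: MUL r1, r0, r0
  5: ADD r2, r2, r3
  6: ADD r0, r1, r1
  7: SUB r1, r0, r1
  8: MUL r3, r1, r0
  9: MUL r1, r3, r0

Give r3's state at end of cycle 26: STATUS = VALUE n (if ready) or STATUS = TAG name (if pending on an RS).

c1: issue MUL r3<-Mul1 | r0:4,r1:7,r2:2,r3:Mul1
c2: issue MUL r1<-Mul2 | r0:4,r1:Mul2,r2:2,r3:Mul1
c3: stall | r0:4,r1:Mul2,r2:2,r3:Mul1
c4: stall | r0:4,r1:Mul2,r2:2,r3:Mul1
c5: stall | r0:4,r1:Mul2,r2:2,r3:Mul1
c6: CDB Mul1=14; issue MUL r2<-Mul1 | r0:4,r1:Mul2,r2:Mul1,r3:14
c7: CDB Mul2=28; issue MUL r2<-Mul2 | r0:4,r1:28,r2:Mul2,r3:14
c8: stall | r0:4,r1:28,r2:Mul2,r3:14
c9: stall | r0:4,r1:28,r2:Mul2,r3:14
c10: stall | r0:4,r1:28,r2:Mul2,r3:14
c11: stall | r0:4,r1:28,r2:Mul2,r3:14
c12: CDB Mul1=112; issue MUL r1<-Mul1 | r0:4,r1:Mul1,r2:Mul2,r3:14
c13: CDB Mul2=112; issue ADD r2<-Add1 | r0:4,r1:Mul1,r2:Add1,r3:14
c14: issue ADD r0<-Add2 | r0:Add2,r1:Mul1,r2:Add1,r3:14
c15: CDB Add1=126; issue SUB r1<-Add1 | r0:Add2,r1:Add1,r2:126,r3:14
c16: issue MUL r3<-Mul2 | r0:Add2,r1:Add1,r2:126,r3:Mul2
c17: CDB Mul1=16; issue MUL r1<-Mul1 | r0:Add2,r1:Mul1,r2:126,r3:Mul2
c18: - | r0:Add2,r1:Mul1,r2:126,r3:Mul2
c19: CDB Add2=32 | r0:32,r1:Mul1,r2:126,r3:Mul2
c20: - | r0:32,r1:Mul1,r2:126,r3:Mul2
c21: CDB Add1=16 | r0:32,r1:Mul1,r2:126,r3:Mul2
c22: - | r0:32,r1:Mul1,r2:126,r3:Mul2
c23: - | r0:32,r1:Mul1,r2:126,r3:Mul2
c24: - | r0:32,r1:Mul1,r2:126,r3:Mul2
c25: - | r0:32,r1:Mul1,r2:126,r3:Mul2
c26: CDB Mul2=512 | r0:32,r1:Mul1,r2:126,r3:512

STATUS = VALUE 512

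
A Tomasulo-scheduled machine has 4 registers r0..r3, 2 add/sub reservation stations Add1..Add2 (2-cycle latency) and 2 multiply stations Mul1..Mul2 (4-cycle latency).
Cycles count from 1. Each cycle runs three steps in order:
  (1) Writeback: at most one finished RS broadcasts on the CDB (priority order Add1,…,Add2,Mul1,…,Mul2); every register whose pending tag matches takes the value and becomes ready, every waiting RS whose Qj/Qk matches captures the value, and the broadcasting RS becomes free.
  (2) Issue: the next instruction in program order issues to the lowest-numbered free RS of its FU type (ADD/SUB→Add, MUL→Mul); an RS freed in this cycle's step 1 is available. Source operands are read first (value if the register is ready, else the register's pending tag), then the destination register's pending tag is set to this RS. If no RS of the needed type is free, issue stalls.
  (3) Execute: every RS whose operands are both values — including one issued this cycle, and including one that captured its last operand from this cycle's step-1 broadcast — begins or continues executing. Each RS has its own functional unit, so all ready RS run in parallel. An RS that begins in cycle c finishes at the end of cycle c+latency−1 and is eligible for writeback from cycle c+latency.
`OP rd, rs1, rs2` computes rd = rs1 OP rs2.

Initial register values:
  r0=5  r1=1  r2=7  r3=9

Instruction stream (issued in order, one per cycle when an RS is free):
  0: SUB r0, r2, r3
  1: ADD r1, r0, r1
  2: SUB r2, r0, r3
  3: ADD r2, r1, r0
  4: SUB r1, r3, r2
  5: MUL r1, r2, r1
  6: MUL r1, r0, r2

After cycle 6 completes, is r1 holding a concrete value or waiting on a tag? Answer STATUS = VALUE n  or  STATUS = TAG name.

c1: issue SUB r0<-Add1 | r0:Add1,r1:1,r2:7,r3:9
c2: issue ADD r1<-Add2 | r0:Add1,r1:Add2,r2:7,r3:9
c3: CDB Add1=-2; issue SUB r2<-Add1 | r0:-2,r1:Add2,r2:Add1,r3:9
c4: stall | r0:-2,r1:Add2,r2:Add1,r3:9
c5: CDB Add1=-11; issue ADD r2<-Add1 | r0:-2,r1:Add2,r2:Add1,r3:9
c6: CDB Add2=-1; issue SUB r1<-Add2 | r0:-2,r1:Add2,r2:Add1,r3:9

STATUS = TAG Add2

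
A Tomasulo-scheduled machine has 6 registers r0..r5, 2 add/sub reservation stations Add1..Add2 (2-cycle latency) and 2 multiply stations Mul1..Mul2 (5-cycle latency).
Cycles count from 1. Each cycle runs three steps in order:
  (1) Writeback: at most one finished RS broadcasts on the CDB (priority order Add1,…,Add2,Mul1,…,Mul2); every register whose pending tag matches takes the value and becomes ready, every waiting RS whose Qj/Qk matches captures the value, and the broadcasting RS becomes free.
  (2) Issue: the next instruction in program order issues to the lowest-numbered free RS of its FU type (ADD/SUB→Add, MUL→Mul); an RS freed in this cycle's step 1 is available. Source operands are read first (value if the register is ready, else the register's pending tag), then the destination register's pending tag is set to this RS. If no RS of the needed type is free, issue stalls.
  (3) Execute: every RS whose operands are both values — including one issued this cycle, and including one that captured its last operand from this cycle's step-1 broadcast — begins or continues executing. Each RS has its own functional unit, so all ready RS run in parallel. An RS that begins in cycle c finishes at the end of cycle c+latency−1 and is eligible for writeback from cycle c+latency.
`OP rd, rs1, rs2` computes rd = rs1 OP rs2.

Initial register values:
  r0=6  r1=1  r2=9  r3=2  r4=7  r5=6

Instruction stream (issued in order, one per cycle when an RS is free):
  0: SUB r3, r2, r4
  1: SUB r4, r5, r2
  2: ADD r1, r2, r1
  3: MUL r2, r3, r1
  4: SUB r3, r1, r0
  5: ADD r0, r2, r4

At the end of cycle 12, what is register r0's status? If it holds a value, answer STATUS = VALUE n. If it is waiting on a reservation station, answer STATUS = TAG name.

STATUS = VALUE 17

  c1: issue SUB r3<-Add1  regs: r0:6,r1:1,r2:9,r3:Add1,r4:7,r5:6
  c2: issue SUB r4<-Add2  regs: r0:6,r1:1,r2:9,r3:Add1,r4:Add2,r5:6
  c3: CDB Add1=2; issue ADD r1<-Add1  regs: r0:6,r1:Add1,r2:9,r3:2,r4:Add2,r5:6
  c4: CDB Add2=-3; issue MUL r2<-Mul1  regs: r0:6,r1:Add1,r2:Mul1,r3:2,r4:-3,r5:6
  c5: CDB Add1=10; issue SUB r3<-Add1  regs: r0:6,r1:10,r2:Mul1,r3:Add1,r4:-3,r5:6
  c6: issue ADD r0<-Add2  regs: r0:Add2,r1:10,r2:Mul1,r3:Add1,r4:-3,r5:6
  c7: CDB Add1=4  regs: r0:Add2,r1:10,r2:Mul1,r3:4,r4:-3,r5:6
  c8: -  regs: r0:Add2,r1:10,r2:Mul1,r3:4,r4:-3,r5:6
  c9: -  regs: r0:Add2,r1:10,r2:Mul1,r3:4,r4:-3,r5:6
  c10: CDB Mul1=20  regs: r0:Add2,r1:10,r2:20,r3:4,r4:-3,r5:6
  c11: -  regs: r0:Add2,r1:10,r2:20,r3:4,r4:-3,r5:6
  c12: CDB Add2=17  regs: r0:17,r1:10,r2:20,r3:4,r4:-3,r5:6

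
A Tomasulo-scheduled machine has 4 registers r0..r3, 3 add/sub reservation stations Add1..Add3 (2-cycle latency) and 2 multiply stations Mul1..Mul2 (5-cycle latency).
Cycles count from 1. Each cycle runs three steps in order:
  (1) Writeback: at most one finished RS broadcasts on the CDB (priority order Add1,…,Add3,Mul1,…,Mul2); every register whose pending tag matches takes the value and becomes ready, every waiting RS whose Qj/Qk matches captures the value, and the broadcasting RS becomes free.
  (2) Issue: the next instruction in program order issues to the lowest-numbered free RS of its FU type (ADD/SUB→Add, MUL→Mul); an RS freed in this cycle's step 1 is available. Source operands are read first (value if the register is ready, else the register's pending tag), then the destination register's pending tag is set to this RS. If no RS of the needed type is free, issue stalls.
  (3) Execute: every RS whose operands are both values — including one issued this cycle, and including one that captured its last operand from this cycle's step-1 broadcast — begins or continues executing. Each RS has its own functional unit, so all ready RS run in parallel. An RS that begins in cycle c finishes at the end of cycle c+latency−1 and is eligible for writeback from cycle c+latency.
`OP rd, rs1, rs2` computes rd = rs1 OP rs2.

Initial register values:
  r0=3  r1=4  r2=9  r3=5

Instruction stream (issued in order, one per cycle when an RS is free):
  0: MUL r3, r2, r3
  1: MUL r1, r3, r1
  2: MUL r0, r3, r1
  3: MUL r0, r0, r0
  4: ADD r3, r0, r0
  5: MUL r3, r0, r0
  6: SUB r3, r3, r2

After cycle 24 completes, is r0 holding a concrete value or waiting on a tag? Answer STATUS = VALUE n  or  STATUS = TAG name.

STATUS = VALUE 65610000

c1: issue MUL r3<-Mul1 | r0:3,r1:4,r2:9,r3:Mul1
c2: issue MUL r1<-Mul2 | r0:3,r1:Mul2,r2:9,r3:Mul1
c3: stall | r0:3,r1:Mul2,r2:9,r3:Mul1
c4: stall | r0:3,r1:Mul2,r2:9,r3:Mul1
c5: stall | r0:3,r1:Mul2,r2:9,r3:Mul1
c6: CDB Mul1=45; issue MUL r0<-Mul1 | r0:Mul1,r1:Mul2,r2:9,r3:45
c7: stall | r0:Mul1,r1:Mul2,r2:9,r3:45
c8: stall | r0:Mul1,r1:Mul2,r2:9,r3:45
c9: stall | r0:Mul1,r1:Mul2,r2:9,r3:45
c10: stall | r0:Mul1,r1:Mul2,r2:9,r3:45
c11: CDB Mul2=180; issue MUL r0<-Mul2 | r0:Mul2,r1:180,r2:9,r3:45
c12: issue ADD r3<-Add1 | r0:Mul2,r1:180,r2:9,r3:Add1
c13: stall | r0:Mul2,r1:180,r2:9,r3:Add1
c14: stall | r0:Mul2,r1:180,r2:9,r3:Add1
c15: stall | r0:Mul2,r1:180,r2:9,r3:Add1
c16: CDB Mul1=8100; issue MUL r3<-Mul1 | r0:Mul2,r1:180,r2:9,r3:Mul1
c17: issue SUB r3<-Add2 | r0:Mul2,r1:180,r2:9,r3:Add2
c18: - | r0:Mul2,r1:180,r2:9,r3:Add2
c19: - | r0:Mul2,r1:180,r2:9,r3:Add2
c20: - | r0:Mul2,r1:180,r2:9,r3:Add2
c21: CDB Mul2=65610000 | r0:65610000,r1:180,r2:9,r3:Add2
c22: - | r0:65610000,r1:180,r2:9,r3:Add2
c23: CDB Add1=131220000 | r0:65610000,r1:180,r2:9,r3:Add2
c24: - | r0:65610000,r1:180,r2:9,r3:Add2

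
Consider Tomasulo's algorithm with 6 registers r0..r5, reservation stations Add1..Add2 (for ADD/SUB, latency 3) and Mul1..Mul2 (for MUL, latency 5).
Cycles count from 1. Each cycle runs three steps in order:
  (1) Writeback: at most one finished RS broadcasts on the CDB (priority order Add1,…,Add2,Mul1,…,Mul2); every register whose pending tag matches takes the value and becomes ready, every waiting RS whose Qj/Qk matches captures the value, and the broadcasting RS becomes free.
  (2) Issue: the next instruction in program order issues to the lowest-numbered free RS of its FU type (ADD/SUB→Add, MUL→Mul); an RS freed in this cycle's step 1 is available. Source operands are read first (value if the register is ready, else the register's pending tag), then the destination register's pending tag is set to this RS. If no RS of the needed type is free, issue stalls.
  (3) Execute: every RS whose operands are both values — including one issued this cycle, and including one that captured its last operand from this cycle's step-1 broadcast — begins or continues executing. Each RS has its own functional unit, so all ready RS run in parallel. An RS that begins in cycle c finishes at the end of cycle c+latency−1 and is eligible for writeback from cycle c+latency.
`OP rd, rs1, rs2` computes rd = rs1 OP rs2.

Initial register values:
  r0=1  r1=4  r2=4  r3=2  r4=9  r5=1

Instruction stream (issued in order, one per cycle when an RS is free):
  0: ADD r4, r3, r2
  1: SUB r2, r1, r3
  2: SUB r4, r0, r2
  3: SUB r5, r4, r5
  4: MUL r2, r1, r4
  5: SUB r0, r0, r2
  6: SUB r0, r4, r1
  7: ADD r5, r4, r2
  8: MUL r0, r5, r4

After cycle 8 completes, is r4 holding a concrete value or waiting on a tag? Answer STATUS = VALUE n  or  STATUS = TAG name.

c1: issue ADD r4<-Add1 | r0:1,r1:4,r2:4,r3:2,r4:Add1,r5:1
c2: issue SUB r2<-Add2 | r0:1,r1:4,r2:Add2,r3:2,r4:Add1,r5:1
c3: stall | r0:1,r1:4,r2:Add2,r3:2,r4:Add1,r5:1
c4: CDB Add1=6; issue SUB r4<-Add1 | r0:1,r1:4,r2:Add2,r3:2,r4:Add1,r5:1
c5: CDB Add2=2; issue SUB r5<-Add2 | r0:1,r1:4,r2:2,r3:2,r4:Add1,r5:Add2
c6: issue MUL r2<-Mul1 | r0:1,r1:4,r2:Mul1,r3:2,r4:Add1,r5:Add2
c7: stall | r0:1,r1:4,r2:Mul1,r3:2,r4:Add1,r5:Add2
c8: CDB Add1=-1; issue SUB r0<-Add1 | r0:Add1,r1:4,r2:Mul1,r3:2,r4:-1,r5:Add2

STATUS = VALUE -1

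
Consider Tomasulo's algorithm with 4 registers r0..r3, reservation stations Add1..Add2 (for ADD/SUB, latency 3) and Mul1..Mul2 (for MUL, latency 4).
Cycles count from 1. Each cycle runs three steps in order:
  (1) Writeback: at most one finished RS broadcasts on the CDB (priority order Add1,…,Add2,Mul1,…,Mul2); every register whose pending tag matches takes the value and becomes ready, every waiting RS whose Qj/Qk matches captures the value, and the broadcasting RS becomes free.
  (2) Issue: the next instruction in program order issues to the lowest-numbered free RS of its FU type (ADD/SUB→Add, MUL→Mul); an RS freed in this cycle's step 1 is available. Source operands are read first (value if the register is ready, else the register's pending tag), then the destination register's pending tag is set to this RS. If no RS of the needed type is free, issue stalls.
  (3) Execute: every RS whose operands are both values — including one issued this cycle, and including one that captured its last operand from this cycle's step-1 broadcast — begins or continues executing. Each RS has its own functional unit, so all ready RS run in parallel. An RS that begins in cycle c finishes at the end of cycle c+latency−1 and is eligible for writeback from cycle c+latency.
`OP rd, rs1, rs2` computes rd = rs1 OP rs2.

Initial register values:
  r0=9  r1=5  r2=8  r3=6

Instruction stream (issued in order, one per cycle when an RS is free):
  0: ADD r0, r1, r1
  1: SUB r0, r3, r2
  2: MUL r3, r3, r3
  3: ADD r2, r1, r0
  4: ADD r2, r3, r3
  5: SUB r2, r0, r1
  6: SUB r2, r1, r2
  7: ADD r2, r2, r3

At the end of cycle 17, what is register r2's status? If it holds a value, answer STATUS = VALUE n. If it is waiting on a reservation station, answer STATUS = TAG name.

STATUS = VALUE 48

  c1: issue ADD r0<-Add1  regs: r0:Add1,r1:5,r2:8,r3:6
  c2: issue SUB r0<-Add2  regs: r0:Add2,r1:5,r2:8,r3:6
  c3: issue MUL r3<-Mul1  regs: r0:Add2,r1:5,r2:8,r3:Mul1
  c4: CDB Add1=10; issue ADD r2<-Add1  regs: r0:Add2,r1:5,r2:Add1,r3:Mul1
  c5: CDB Add2=-2; issue ADD r2<-Add2  regs: r0:-2,r1:5,r2:Add2,r3:Mul1
  c6: stall  regs: r0:-2,r1:5,r2:Add2,r3:Mul1
  c7: CDB Mul1=36; stall  regs: r0:-2,r1:5,r2:Add2,r3:36
  c8: CDB Add1=3; issue SUB r2<-Add1  regs: r0:-2,r1:5,r2:Add1,r3:36
  c9: stall  regs: r0:-2,r1:5,r2:Add1,r3:36
  c10: CDB Add2=72; issue SUB r2<-Add2  regs: r0:-2,r1:5,r2:Add2,r3:36
  c11: CDB Add1=-7; issue ADD r2<-Add1  regs: r0:-2,r1:5,r2:Add1,r3:36
  c12: -  regs: r0:-2,r1:5,r2:Add1,r3:36
  c13: -  regs: r0:-2,r1:5,r2:Add1,r3:36
  c14: CDB Add2=12  regs: r0:-2,r1:5,r2:Add1,r3:36
  c15: -  regs: r0:-2,r1:5,r2:Add1,r3:36
  c16: -  regs: r0:-2,r1:5,r2:Add1,r3:36
  c17: CDB Add1=48  regs: r0:-2,r1:5,r2:48,r3:36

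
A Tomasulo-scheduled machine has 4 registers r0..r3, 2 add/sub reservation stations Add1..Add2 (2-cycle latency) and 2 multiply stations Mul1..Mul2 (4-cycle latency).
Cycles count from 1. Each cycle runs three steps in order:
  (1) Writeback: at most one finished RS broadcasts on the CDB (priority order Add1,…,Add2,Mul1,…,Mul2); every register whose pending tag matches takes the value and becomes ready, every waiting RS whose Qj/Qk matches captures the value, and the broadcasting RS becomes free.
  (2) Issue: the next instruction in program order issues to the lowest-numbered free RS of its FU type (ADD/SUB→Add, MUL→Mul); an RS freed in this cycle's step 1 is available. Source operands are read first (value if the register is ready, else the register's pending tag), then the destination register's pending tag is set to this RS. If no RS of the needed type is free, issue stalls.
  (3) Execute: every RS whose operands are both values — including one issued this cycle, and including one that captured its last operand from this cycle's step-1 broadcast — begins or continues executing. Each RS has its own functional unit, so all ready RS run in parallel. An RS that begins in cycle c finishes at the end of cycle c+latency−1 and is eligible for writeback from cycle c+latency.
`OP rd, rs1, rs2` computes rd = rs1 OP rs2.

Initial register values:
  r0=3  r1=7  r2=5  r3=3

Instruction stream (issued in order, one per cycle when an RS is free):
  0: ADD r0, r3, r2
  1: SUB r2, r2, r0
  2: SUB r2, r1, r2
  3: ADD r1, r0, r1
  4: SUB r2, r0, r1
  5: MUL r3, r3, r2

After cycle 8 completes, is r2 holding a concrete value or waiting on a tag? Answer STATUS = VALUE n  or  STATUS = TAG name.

cycle 1: issue ADD r0<-Add1 // r0:Add1,r1:7,r2:5,r3:3
cycle 2: issue SUB r2<-Add2 // r0:Add1,r1:7,r2:Add2,r3:3
cycle 3: CDB Add1=8; issue SUB r2<-Add1 // r0:8,r1:7,r2:Add1,r3:3
cycle 4: stall // r0:8,r1:7,r2:Add1,r3:3
cycle 5: CDB Add2=-3; issue ADD r1<-Add2 // r0:8,r1:Add2,r2:Add1,r3:3
cycle 6: stall // r0:8,r1:Add2,r2:Add1,r3:3
cycle 7: CDB Add1=10; issue SUB r2<-Add1 // r0:8,r1:Add2,r2:Add1,r3:3
cycle 8: CDB Add2=15; issue MUL r3<-Mul1 // r0:8,r1:15,r2:Add1,r3:Mul1

STATUS = TAG Add1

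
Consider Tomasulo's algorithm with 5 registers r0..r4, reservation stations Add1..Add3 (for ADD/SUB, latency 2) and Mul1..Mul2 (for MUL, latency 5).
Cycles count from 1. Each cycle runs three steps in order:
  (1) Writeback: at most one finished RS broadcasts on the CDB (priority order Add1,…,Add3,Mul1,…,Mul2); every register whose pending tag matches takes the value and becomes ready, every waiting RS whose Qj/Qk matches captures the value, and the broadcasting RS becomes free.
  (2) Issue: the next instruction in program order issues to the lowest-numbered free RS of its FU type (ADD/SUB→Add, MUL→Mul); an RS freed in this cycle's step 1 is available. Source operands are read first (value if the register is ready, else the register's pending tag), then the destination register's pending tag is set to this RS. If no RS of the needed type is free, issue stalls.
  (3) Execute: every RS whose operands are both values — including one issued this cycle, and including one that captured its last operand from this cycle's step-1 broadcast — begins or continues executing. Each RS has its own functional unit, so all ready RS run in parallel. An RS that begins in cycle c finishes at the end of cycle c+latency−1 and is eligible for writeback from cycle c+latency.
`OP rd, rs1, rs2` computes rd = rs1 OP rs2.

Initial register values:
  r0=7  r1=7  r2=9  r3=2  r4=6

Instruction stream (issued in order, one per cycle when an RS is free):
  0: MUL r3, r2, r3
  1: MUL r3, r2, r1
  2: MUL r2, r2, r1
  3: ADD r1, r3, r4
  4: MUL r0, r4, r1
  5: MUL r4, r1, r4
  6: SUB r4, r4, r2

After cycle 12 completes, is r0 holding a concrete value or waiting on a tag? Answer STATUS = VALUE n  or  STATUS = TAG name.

  c1: issue MUL r3<-Mul1  regs: r0:7,r1:7,r2:9,r3:Mul1,r4:6
  c2: issue MUL r3<-Mul2  regs: r0:7,r1:7,r2:9,r3:Mul2,r4:6
  c3: stall  regs: r0:7,r1:7,r2:9,r3:Mul2,r4:6
  c4: stall  regs: r0:7,r1:7,r2:9,r3:Mul2,r4:6
  c5: stall  regs: r0:7,r1:7,r2:9,r3:Mul2,r4:6
  c6: CDB Mul1=18; issue MUL r2<-Mul1  regs: r0:7,r1:7,r2:Mul1,r3:Mul2,r4:6
  c7: CDB Mul2=63; issue ADD r1<-Add1  regs: r0:7,r1:Add1,r2:Mul1,r3:63,r4:6
  c8: issue MUL r0<-Mul2  regs: r0:Mul2,r1:Add1,r2:Mul1,r3:63,r4:6
  c9: CDB Add1=69; stall  regs: r0:Mul2,r1:69,r2:Mul1,r3:63,r4:6
  c10: stall  regs: r0:Mul2,r1:69,r2:Mul1,r3:63,r4:6
  c11: CDB Mul1=63; issue MUL r4<-Mul1  regs: r0:Mul2,r1:69,r2:63,r3:63,r4:Mul1
  c12: issue SUB r4<-Add1  regs: r0:Mul2,r1:69,r2:63,r3:63,r4:Add1

STATUS = TAG Mul2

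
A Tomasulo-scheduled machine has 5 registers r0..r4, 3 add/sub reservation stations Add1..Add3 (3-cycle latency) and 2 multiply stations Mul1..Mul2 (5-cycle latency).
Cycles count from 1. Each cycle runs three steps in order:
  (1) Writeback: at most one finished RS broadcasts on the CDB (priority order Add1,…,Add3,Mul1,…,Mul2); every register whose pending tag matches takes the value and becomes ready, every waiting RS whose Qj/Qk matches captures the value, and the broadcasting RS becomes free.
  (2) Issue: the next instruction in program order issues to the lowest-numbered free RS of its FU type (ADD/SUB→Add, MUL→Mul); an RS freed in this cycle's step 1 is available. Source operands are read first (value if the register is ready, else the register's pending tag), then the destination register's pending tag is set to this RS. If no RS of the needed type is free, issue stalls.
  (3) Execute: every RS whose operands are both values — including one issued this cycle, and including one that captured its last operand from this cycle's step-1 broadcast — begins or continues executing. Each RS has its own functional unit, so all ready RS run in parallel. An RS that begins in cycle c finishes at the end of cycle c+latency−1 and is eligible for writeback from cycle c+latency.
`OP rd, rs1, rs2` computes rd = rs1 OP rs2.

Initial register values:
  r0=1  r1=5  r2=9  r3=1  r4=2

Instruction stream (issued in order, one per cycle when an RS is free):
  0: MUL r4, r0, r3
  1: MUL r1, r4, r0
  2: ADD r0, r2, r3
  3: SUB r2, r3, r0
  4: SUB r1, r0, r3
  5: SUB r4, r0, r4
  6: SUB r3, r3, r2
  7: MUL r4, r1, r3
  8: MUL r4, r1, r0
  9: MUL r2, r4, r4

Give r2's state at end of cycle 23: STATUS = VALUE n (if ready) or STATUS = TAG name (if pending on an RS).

cycle 1: issue MUL r4<-Mul1 // r0:1,r1:5,r2:9,r3:1,r4:Mul1
cycle 2: issue MUL r1<-Mul2 // r0:1,r1:Mul2,r2:9,r3:1,r4:Mul1
cycle 3: issue ADD r0<-Add1 // r0:Add1,r1:Mul2,r2:9,r3:1,r4:Mul1
cycle 4: issue SUB r2<-Add2 // r0:Add1,r1:Mul2,r2:Add2,r3:1,r4:Mul1
cycle 5: issue SUB r1<-Add3 // r0:Add1,r1:Add3,r2:Add2,r3:1,r4:Mul1
cycle 6: CDB Add1=10; issue SUB r4<-Add1 // r0:10,r1:Add3,r2:Add2,r3:1,r4:Add1
cycle 7: CDB Mul1=1; stall // r0:10,r1:Add3,r2:Add2,r3:1,r4:Add1
cycle 8: stall // r0:10,r1:Add3,r2:Add2,r3:1,r4:Add1
cycle 9: CDB Add2=-9; issue SUB r3<-Add2 // r0:10,r1:Add3,r2:-9,r3:Add2,r4:Add1
cycle 10: CDB Add1=9; issue MUL r4<-Mul1 // r0:10,r1:Add3,r2:-9,r3:Add2,r4:Mul1
cycle 11: CDB Add3=9; stall // r0:10,r1:9,r2:-9,r3:Add2,r4:Mul1
cycle 12: CDB Add2=10; stall // r0:10,r1:9,r2:-9,r3:10,r4:Mul1
cycle 13: CDB Mul2=1; issue MUL r4<-Mul2 // r0:10,r1:9,r2:-9,r3:10,r4:Mul2
cycle 14: stall // r0:10,r1:9,r2:-9,r3:10,r4:Mul2
cycle 15: stall // r0:10,r1:9,r2:-9,r3:10,r4:Mul2
cycle 16: stall // r0:10,r1:9,r2:-9,r3:10,r4:Mul2
cycle 17: CDB Mul1=90; issue MUL r2<-Mul1 // r0:10,r1:9,r2:Mul1,r3:10,r4:Mul2
cycle 18: CDB Mul2=90 // r0:10,r1:9,r2:Mul1,r3:10,r4:90
cycle 19: - // r0:10,r1:9,r2:Mul1,r3:10,r4:90
cycle 20: - // r0:10,r1:9,r2:Mul1,r3:10,r4:90
cycle 21: - // r0:10,r1:9,r2:Mul1,r3:10,r4:90
cycle 22: - // r0:10,r1:9,r2:Mul1,r3:10,r4:90
cycle 23: CDB Mul1=8100 // r0:10,r1:9,r2:8100,r3:10,r4:90

STATUS = VALUE 8100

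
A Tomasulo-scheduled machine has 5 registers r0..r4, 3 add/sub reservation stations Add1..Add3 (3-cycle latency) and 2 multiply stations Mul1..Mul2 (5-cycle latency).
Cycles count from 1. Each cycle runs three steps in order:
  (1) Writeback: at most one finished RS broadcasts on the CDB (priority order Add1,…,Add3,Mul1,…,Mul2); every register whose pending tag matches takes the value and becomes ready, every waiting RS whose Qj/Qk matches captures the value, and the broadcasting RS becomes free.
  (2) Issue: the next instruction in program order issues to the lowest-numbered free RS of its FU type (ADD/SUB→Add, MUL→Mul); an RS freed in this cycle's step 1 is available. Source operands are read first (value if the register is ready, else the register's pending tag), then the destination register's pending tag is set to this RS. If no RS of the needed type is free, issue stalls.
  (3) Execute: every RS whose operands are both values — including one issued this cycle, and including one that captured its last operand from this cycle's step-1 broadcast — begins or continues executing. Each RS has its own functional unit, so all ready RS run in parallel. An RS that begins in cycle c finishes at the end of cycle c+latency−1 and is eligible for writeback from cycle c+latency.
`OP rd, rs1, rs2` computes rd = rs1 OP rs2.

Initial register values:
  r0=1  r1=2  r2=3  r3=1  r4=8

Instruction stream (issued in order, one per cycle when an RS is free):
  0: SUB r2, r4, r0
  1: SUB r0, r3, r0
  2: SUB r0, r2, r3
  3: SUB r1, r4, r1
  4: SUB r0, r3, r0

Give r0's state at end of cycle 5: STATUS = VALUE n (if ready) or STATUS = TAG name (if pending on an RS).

cycle 1: issue SUB r2<-Add1 // r0:1,r1:2,r2:Add1,r3:1,r4:8
cycle 2: issue SUB r0<-Add2 // r0:Add2,r1:2,r2:Add1,r3:1,r4:8
cycle 3: issue SUB r0<-Add3 // r0:Add3,r1:2,r2:Add1,r3:1,r4:8
cycle 4: CDB Add1=7; issue SUB r1<-Add1 // r0:Add3,r1:Add1,r2:7,r3:1,r4:8
cycle 5: CDB Add2=0; issue SUB r0<-Add2 // r0:Add2,r1:Add1,r2:7,r3:1,r4:8

STATUS = TAG Add2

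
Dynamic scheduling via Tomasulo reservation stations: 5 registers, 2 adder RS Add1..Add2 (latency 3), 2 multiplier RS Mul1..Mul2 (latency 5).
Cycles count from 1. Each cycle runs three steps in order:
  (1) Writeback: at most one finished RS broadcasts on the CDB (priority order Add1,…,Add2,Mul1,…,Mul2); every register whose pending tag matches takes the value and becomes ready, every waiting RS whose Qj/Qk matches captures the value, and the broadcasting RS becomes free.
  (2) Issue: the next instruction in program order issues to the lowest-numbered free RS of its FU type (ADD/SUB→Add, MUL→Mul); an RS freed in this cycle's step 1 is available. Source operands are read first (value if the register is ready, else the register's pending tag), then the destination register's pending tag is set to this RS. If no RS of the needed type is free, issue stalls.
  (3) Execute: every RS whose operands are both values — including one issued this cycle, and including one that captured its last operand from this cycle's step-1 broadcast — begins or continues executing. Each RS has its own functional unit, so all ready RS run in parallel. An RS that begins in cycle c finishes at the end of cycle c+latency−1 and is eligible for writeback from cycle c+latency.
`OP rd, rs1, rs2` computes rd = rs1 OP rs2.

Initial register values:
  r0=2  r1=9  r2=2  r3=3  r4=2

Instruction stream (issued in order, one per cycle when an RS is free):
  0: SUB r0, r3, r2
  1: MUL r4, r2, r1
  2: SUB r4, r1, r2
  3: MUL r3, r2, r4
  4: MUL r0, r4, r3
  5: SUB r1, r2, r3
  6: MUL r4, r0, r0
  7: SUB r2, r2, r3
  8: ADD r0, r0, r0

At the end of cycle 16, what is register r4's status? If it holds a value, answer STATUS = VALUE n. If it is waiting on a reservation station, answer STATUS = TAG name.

STATUS = TAG Mul2

c1: issue SUB r0<-Add1 | r0:Add1,r1:9,r2:2,r3:3,r4:2
c2: issue MUL r4<-Mul1 | r0:Add1,r1:9,r2:2,r3:3,r4:Mul1
c3: issue SUB r4<-Add2 | r0:Add1,r1:9,r2:2,r3:3,r4:Add2
c4: CDB Add1=1; issue MUL r3<-Mul2 | r0:1,r1:9,r2:2,r3:Mul2,r4:Add2
c5: stall | r0:1,r1:9,r2:2,r3:Mul2,r4:Add2
c6: CDB Add2=7; stall | r0:1,r1:9,r2:2,r3:Mul2,r4:7
c7: CDB Mul1=18; issue MUL r0<-Mul1 | r0:Mul1,r1:9,r2:2,r3:Mul2,r4:7
c8: issue SUB r1<-Add1 | r0:Mul1,r1:Add1,r2:2,r3:Mul2,r4:7
c9: stall | r0:Mul1,r1:Add1,r2:2,r3:Mul2,r4:7
c10: stall | r0:Mul1,r1:Add1,r2:2,r3:Mul2,r4:7
c11: CDB Mul2=14; issue MUL r4<-Mul2 | r0:Mul1,r1:Add1,r2:2,r3:14,r4:Mul2
c12: issue SUB r2<-Add2 | r0:Mul1,r1:Add1,r2:Add2,r3:14,r4:Mul2
c13: stall | r0:Mul1,r1:Add1,r2:Add2,r3:14,r4:Mul2
c14: CDB Add1=-12; issue ADD r0<-Add1 | r0:Add1,r1:-12,r2:Add2,r3:14,r4:Mul2
c15: CDB Add2=-12 | r0:Add1,r1:-12,r2:-12,r3:14,r4:Mul2
c16: CDB Mul1=98 | r0:Add1,r1:-12,r2:-12,r3:14,r4:Mul2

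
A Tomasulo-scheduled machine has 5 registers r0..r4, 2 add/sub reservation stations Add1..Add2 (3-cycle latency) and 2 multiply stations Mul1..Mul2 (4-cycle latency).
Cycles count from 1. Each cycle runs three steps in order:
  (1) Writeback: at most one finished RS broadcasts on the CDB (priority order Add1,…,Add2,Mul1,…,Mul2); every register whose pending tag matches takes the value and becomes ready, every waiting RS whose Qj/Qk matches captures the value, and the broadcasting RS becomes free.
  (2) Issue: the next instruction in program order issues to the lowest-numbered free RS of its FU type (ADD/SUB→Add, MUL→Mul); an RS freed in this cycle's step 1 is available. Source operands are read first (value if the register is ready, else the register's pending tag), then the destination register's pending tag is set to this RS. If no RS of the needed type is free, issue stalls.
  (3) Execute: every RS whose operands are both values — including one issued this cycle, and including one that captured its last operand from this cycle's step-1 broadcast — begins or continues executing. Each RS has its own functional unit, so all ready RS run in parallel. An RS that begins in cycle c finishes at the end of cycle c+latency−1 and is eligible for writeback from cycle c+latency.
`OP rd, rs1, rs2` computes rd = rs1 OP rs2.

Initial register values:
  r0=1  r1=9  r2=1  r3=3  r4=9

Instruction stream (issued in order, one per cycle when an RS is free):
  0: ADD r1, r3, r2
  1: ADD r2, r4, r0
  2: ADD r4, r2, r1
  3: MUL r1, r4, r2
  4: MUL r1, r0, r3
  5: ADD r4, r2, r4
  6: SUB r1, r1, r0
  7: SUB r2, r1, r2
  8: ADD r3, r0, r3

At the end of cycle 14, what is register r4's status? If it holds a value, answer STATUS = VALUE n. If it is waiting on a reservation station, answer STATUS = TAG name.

c1: issue ADD r1<-Add1 | r0:1,r1:Add1,r2:1,r3:3,r4:9
c2: issue ADD r2<-Add2 | r0:1,r1:Add1,r2:Add2,r3:3,r4:9
c3: stall | r0:1,r1:Add1,r2:Add2,r3:3,r4:9
c4: CDB Add1=4; issue ADD r4<-Add1 | r0:1,r1:4,r2:Add2,r3:3,r4:Add1
c5: CDB Add2=10; issue MUL r1<-Mul1 | r0:1,r1:Mul1,r2:10,r3:3,r4:Add1
c6: issue MUL r1<-Mul2 | r0:1,r1:Mul2,r2:10,r3:3,r4:Add1
c7: issue ADD r4<-Add2 | r0:1,r1:Mul2,r2:10,r3:3,r4:Add2
c8: CDB Add1=14; issue SUB r1<-Add1 | r0:1,r1:Add1,r2:10,r3:3,r4:Add2
c9: stall | r0:1,r1:Add1,r2:10,r3:3,r4:Add2
c10: CDB Mul2=3; stall | r0:1,r1:Add1,r2:10,r3:3,r4:Add2
c11: CDB Add2=24; issue SUB r2<-Add2 | r0:1,r1:Add1,r2:Add2,r3:3,r4:24
c12: CDB Mul1=140; stall | r0:1,r1:Add1,r2:Add2,r3:3,r4:24
c13: CDB Add1=2; issue ADD r3<-Add1 | r0:1,r1:2,r2:Add2,r3:Add1,r4:24
c14: - | r0:1,r1:2,r2:Add2,r3:Add1,r4:24

STATUS = VALUE 24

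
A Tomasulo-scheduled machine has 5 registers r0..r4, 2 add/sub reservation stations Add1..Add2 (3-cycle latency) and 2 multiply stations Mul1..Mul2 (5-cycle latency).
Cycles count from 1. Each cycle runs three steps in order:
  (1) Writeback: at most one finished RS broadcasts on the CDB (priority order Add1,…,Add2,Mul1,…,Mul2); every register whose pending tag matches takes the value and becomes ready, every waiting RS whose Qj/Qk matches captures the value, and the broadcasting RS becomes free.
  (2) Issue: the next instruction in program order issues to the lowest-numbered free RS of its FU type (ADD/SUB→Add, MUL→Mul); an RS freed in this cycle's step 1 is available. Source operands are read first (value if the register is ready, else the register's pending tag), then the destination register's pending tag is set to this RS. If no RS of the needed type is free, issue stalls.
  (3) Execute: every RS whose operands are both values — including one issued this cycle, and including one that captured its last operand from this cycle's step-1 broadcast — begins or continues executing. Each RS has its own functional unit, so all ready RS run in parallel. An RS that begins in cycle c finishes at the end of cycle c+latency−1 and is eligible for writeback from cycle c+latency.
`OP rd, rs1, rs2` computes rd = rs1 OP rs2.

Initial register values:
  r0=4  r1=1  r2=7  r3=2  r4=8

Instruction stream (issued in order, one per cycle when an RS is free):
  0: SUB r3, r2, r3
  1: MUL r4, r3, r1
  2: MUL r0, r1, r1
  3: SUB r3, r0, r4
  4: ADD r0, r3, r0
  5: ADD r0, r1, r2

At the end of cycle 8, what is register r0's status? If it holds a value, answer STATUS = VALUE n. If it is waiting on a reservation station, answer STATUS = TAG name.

STATUS = TAG Add2

  c1: issue SUB r3<-Add1  regs: r0:4,r1:1,r2:7,r3:Add1,r4:8
  c2: issue MUL r4<-Mul1  regs: r0:4,r1:1,r2:7,r3:Add1,r4:Mul1
  c3: issue MUL r0<-Mul2  regs: r0:Mul2,r1:1,r2:7,r3:Add1,r4:Mul1
  c4: CDB Add1=5; issue SUB r3<-Add1  regs: r0:Mul2,r1:1,r2:7,r3:Add1,r4:Mul1
  c5: issue ADD r0<-Add2  regs: r0:Add2,r1:1,r2:7,r3:Add1,r4:Mul1
  c6: stall  regs: r0:Add2,r1:1,r2:7,r3:Add1,r4:Mul1
  c7: stall  regs: r0:Add2,r1:1,r2:7,r3:Add1,r4:Mul1
  c8: CDB Mul2=1; stall  regs: r0:Add2,r1:1,r2:7,r3:Add1,r4:Mul1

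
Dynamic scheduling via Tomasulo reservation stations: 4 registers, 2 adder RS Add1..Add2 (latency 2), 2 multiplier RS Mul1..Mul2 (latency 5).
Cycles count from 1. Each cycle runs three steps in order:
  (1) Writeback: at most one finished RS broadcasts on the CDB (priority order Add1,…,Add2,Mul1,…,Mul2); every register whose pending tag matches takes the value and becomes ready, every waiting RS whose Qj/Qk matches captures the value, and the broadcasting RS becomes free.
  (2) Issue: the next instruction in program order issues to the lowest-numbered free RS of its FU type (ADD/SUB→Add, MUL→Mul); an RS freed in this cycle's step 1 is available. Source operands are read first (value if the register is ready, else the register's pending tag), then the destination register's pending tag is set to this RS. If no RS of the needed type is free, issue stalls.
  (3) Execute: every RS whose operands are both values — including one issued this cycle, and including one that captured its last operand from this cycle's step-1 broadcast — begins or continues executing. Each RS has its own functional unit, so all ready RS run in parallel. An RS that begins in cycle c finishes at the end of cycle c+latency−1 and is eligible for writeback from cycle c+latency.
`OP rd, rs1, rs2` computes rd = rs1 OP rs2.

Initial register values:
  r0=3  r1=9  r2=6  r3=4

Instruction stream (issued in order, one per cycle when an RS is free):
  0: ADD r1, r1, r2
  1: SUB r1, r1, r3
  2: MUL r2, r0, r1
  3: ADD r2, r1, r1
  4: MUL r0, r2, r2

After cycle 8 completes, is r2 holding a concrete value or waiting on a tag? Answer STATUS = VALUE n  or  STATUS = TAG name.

STATUS = VALUE 22

  c1: issue ADD r1<-Add1  regs: r0:3,r1:Add1,r2:6,r3:4
  c2: issue SUB r1<-Add2  regs: r0:3,r1:Add2,r2:6,r3:4
  c3: CDB Add1=15; issue MUL r2<-Mul1  regs: r0:3,r1:Add2,r2:Mul1,r3:4
  c4: issue ADD r2<-Add1  regs: r0:3,r1:Add2,r2:Add1,r3:4
  c5: CDB Add2=11; issue MUL r0<-Mul2  regs: r0:Mul2,r1:11,r2:Add1,r3:4
  c6: -  regs: r0:Mul2,r1:11,r2:Add1,r3:4
  c7: CDB Add1=22  regs: r0:Mul2,r1:11,r2:22,r3:4
  c8: -  regs: r0:Mul2,r1:11,r2:22,r3:4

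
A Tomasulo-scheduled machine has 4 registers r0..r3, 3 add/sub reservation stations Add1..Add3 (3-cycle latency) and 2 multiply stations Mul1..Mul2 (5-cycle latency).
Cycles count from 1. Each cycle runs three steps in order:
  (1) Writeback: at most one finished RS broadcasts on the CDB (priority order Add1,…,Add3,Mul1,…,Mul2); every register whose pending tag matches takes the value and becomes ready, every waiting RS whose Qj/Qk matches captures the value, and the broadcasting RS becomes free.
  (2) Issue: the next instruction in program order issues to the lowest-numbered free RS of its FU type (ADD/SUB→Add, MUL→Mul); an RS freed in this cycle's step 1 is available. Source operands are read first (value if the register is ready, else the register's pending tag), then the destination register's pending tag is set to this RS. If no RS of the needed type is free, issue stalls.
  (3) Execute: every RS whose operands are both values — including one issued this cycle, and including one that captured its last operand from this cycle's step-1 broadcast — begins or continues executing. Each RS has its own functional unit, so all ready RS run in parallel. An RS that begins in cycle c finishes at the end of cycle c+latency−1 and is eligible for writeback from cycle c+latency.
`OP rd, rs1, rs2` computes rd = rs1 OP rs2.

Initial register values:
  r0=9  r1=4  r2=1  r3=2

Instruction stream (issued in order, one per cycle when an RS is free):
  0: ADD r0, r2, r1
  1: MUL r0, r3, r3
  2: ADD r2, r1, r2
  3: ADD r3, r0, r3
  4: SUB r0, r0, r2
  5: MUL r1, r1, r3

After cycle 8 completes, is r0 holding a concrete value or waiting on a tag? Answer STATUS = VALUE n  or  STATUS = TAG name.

STATUS = TAG Add3

cycle 1: issue ADD r0<-Add1 // r0:Add1,r1:4,r2:1,r3:2
cycle 2: issue MUL r0<-Mul1 // r0:Mul1,r1:4,r2:1,r3:2
cycle 3: issue ADD r2<-Add2 // r0:Mul1,r1:4,r2:Add2,r3:2
cycle 4: CDB Add1=5; issue ADD r3<-Add1 // r0:Mul1,r1:4,r2:Add2,r3:Add1
cycle 5: issue SUB r0<-Add3 // r0:Add3,r1:4,r2:Add2,r3:Add1
cycle 6: CDB Add2=5; issue MUL r1<-Mul2 // r0:Add3,r1:Mul2,r2:5,r3:Add1
cycle 7: CDB Mul1=4 // r0:Add3,r1:Mul2,r2:5,r3:Add1
cycle 8: - // r0:Add3,r1:Mul2,r2:5,r3:Add1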